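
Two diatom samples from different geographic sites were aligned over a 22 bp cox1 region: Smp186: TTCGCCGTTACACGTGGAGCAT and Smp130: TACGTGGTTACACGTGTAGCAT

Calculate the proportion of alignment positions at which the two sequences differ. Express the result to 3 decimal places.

0.182

Mismatches occur at site 2 (T↔A), site 5 (C↔T), site 6 (C↔G), site 17 (G↔T).
There are 4 differences over 22 sites, so p = 4/22 = 0.182.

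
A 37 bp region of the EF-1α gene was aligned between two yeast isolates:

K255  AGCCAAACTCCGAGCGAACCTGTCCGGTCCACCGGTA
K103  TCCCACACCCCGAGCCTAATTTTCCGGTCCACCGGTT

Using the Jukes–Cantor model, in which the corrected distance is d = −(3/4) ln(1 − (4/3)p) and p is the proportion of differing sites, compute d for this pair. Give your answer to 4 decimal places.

0.3351

Differing sites — 1:A/T; 2:G/C; 6:A/C; 9:T/C; 16:G/C; 17:A/T; 19:C/A; 20:C/T; 22:G/T; 37:A/T.
p = 10/37 = 0.270270.
d = −0.75 · ln(1 − (4/3)·0.270270) = −0.75 · ln(0.639640) = −0.75 · (-0.446850) = 0.3351.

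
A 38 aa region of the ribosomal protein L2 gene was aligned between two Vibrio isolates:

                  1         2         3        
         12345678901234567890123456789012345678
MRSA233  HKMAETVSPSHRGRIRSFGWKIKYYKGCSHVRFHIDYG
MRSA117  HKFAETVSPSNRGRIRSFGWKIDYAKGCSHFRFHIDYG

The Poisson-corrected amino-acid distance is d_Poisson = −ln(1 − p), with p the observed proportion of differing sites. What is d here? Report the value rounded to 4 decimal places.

Differing sites — 3:M/F; 11:H/N; 23:K/D; 25:Y/A; 31:V/F.
p = 5/38 = 0.131579.
d = −ln(1 − 0.131579) = −ln(0.868421) = 0.1411.

0.1411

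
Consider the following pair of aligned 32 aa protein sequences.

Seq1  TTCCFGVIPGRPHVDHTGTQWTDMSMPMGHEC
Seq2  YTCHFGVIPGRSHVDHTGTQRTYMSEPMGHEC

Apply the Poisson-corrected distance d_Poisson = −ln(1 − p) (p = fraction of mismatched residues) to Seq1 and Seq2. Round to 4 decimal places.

Differing sites — 1:T/Y; 4:C/H; 12:P/S; 21:W/R; 23:D/Y; 26:M/E.
p = 6/32 = 0.187500.
d = −ln(1 − 0.187500) = −ln(0.812500) = 0.2076.

0.2076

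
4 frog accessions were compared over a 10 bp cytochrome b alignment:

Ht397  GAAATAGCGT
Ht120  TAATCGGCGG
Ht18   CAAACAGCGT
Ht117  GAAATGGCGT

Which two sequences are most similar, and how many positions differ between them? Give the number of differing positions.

1

Pairwise Hamming distances:
  Ht397 vs Ht120: 5
  Ht397 vs Ht18: 2
  Ht397 vs Ht117: 1
  Ht120 vs Ht18: 4
  Ht120 vs Ht117: 4
  Ht18 vs Ht117: 3
The smallest is 1, between Ht397 and Ht117.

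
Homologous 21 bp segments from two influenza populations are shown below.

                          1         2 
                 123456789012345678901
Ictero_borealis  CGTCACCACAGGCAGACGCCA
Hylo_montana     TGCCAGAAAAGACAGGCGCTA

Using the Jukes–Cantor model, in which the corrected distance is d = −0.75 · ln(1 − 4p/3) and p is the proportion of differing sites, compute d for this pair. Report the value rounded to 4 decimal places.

Differing sites — 1:C/T; 3:T/C; 6:C/G; 7:C/A; 9:C/A; 12:G/A; 16:A/G; 20:C/T.
p = 8/21 = 0.380952.
d = −0.75 · ln(1 − (4/3)·0.380952) = −0.75 · ln(0.492064) = −0.75 · (-0.709146) = 0.5319.

0.5319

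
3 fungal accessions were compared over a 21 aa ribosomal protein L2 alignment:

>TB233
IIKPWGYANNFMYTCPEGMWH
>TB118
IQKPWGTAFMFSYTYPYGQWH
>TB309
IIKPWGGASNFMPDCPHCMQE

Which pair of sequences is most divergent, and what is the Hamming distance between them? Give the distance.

Pairwise Hamming distances:
  TB233 vs TB118: 8
  TB233 vs TB309: 8
  TB118 vs TB309: 13
The largest is 13, between TB118 and TB309.

13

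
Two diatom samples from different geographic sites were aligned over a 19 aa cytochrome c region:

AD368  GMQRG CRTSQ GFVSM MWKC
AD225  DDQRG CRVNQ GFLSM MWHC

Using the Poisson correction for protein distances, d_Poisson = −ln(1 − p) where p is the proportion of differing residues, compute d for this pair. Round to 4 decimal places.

0.3795

The sequences differ at positions 1 (G/D), 2 (M/D), 8 (T/V), 9 (S/N), 13 (V/L), 18 (K/H).
p = 6/19 = 0.315789.
d = −ln(1 − 0.315789) = −ln(0.684211) = 0.3795.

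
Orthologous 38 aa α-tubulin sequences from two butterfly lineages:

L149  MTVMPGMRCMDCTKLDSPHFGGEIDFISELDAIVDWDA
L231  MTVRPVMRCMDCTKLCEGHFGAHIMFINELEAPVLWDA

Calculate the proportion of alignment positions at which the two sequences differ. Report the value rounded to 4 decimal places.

Mismatches occur at site 4 (M/R), site 6 (G/V), site 16 (D/C), site 17 (S/E), site 18 (P/G), site 22 (G/A), site 23 (E/H), site 25 (D/M), site 28 (S/N), site 31 (D/E), site 33 (I/P), site 35 (D/L).
There are 12 differences over 38 sites, so p = 12/38 = 0.3158.

0.3158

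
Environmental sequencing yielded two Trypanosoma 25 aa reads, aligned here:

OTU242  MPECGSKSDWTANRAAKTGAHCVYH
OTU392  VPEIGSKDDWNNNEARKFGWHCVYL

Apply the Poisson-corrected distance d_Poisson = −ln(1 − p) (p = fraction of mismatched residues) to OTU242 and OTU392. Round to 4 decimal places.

0.5108

Differing sites — 1:M/V; 4:C/I; 8:S/D; 11:T/N; 12:A/N; 14:R/E; 16:A/R; 18:T/F; 20:A/W; 25:H/L.
p = 10/25 = 0.400000.
d = −ln(1 − 0.400000) = −ln(0.600000) = 0.5108.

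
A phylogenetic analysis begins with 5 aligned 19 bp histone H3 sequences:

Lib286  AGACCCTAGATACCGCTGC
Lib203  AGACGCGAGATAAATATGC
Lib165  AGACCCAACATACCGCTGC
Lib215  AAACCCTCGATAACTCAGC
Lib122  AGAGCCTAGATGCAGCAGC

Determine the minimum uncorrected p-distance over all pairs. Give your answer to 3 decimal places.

Pairwise Hamming distances:
  Lib286 vs Lib203: 6
  Lib286 vs Lib165: 2
  Lib286 vs Lib215: 5
  Lib286 vs Lib122: 4
  Lib203 vs Lib165: 7
  Lib203 vs Lib215: 7
  Lib203 vs Lib122: 8
  Lib165 vs Lib215: 7
  Lib165 vs Lib122: 6
  Lib215 vs Lib122: 7
The smallest is 2 mismatches, between Lib286 and Lib165; p = 2/19 = 0.105.

0.105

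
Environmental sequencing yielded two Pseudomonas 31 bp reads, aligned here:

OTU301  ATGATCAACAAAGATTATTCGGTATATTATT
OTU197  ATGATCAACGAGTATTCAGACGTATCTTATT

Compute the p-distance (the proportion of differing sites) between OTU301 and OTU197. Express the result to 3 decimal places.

Mismatches occur at site 10 (A/G), site 12 (A/G), site 13 (G/T), site 17 (A/C), site 18 (T/A), site 19 (T/G), site 20 (C/A), site 21 (G/C), site 26 (A/C).
There are 9 differences over 31 sites, so p = 9/31 = 0.290.

0.290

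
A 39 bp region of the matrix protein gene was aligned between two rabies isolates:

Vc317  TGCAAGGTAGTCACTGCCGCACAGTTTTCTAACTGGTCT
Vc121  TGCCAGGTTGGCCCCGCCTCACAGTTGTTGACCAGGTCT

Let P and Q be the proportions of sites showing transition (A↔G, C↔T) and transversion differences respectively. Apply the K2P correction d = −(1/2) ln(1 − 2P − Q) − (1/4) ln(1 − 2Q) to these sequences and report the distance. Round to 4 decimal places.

Differing sites — 4:A/C (Tv); 9:A/T (Tv); 11:T/G (Tv); 13:A/C (Tv); 15:T/C (Ti); 19:G/T (Tv); 27:T/G (Tv); 29:C/T (Ti); 30:T/G (Tv); 32:A/C (Tv); 34:T/A (Tv).
Of the 11 differences, 2 transitions and 9 transversions over 39 sites: P = 2/39 = 0.051282, Q = 9/39 = 0.230769.
d = −0.5·ln(0.666667) − 0.25·ln(0.538462) = −0.5·(-0.405465) − 0.25·(-0.619038) = 0.3575.

0.3575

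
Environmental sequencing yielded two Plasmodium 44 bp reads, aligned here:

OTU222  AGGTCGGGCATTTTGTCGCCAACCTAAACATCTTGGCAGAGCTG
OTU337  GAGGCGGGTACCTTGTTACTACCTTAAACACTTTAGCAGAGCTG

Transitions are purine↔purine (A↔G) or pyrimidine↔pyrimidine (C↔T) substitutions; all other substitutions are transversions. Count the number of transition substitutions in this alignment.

12

Differing sites — 1:A/G (Ti); 2:G/A (Ti); 4:T/G (Tv); 9:C/T (Ti); 11:T/C (Ti); 12:T/C (Ti); 17:C/T (Ti); 18:G/A (Ti); 20:C/T (Ti); 22:A/C (Tv); 24:C/T (Ti); 31:T/C (Ti); 32:C/T (Ti); 35:G/A (Ti).
Of the 14 differences, 12 transitions and 2 transversions, so the answer is 12.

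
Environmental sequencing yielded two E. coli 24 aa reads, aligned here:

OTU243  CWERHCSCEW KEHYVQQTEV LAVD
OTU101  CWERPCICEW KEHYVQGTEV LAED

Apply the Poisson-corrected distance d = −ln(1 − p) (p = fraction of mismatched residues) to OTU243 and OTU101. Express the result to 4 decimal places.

The sequences differ at positions 5 (H/P), 7 (S/I), 17 (Q/G), 23 (V/E).
p = 4/24 = 0.166667.
d = −ln(1 − 0.166667) = −ln(0.833333) = 0.1823.

0.1823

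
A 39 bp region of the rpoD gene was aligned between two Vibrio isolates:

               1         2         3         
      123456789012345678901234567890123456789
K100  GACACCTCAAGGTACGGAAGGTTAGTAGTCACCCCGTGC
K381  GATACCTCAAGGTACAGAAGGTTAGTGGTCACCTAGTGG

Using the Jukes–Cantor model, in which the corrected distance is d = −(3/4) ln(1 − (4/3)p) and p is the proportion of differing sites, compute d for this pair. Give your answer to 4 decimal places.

0.1722

Differing sites — 3:C/T; 16:G/A; 27:A/G; 34:C/T; 35:C/A; 39:C/G.
p = 6/39 = 0.153846.
d = −0.75 · ln(1 − (4/3)·0.153846) = −0.75 · ln(0.794872) = −0.75 · (-0.229574) = 0.1722.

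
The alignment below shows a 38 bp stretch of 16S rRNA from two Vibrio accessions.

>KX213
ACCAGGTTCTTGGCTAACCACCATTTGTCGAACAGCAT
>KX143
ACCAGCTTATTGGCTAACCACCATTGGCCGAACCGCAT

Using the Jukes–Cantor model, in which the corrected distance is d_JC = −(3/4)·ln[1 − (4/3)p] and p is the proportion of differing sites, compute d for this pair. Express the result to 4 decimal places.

0.1447

The sequences differ at positions 6 (G/C), 9 (C/A), 26 (T/G), 28 (T/C), 34 (A/C).
p = 5/38 = 0.131579.
d = −0.75 · ln(1 − (4/3)·0.131579) = −0.75 · ln(0.824561) = −0.75 · (-0.192904) = 0.1447.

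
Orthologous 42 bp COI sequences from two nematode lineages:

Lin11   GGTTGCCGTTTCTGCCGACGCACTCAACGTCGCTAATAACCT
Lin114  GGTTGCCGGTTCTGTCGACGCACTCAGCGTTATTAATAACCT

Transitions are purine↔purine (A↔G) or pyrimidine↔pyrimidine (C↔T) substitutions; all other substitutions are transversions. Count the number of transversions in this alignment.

Mismatches occur at site 9 (T→G, transversion), site 15 (C→T, transition), site 27 (A→G, transition), site 31 (C→T, transition), site 32 (G→A, transition), site 33 (C→T, transition).
Of the 6 differences, 5 transitions and 1 transversion, so the answer is 1.

1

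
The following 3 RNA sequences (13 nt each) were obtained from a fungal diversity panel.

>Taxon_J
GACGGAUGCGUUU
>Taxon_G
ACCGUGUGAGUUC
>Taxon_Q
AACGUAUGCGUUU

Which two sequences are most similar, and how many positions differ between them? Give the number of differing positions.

2

Pairwise Hamming distances:
  Taxon_J vs Taxon_G: 6
  Taxon_J vs Taxon_Q: 2
  Taxon_G vs Taxon_Q: 4
The smallest is 2, between Taxon_J and Taxon_Q.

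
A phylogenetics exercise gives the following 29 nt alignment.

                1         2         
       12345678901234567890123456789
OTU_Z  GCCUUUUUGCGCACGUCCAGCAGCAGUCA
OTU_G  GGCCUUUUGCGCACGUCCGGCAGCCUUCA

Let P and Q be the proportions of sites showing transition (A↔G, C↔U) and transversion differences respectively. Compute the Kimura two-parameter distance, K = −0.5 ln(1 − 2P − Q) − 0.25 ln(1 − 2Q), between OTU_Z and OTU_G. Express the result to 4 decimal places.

0.1961

Mismatches occur at site 2 (C↔G, transversion), site 4 (U↔C, transition), site 19 (A↔G, transition), site 25 (A↔C, transversion), site 26 (G↔U, transversion).
Of the 5 differences, 2 transitions and 3 transversions over 29 sites: P = 2/29 = 0.068966, Q = 3/29 = 0.103448.
d = −0.5·ln(0.758620) − 0.25·ln(0.793104) = −0.5·(-0.276254) − 0.25·(-0.231801) = 0.1961.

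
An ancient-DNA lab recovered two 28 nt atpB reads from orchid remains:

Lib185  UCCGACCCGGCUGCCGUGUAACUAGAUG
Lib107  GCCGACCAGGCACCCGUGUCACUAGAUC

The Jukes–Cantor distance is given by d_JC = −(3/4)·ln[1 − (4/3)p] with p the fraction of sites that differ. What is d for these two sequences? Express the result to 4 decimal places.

Differing sites — 1:U/G; 8:C/A; 12:U/A; 13:G/C; 20:A/C; 28:G/C.
p = 6/28 = 0.214286.
d = −0.75 · ln(1 − (4/3)·0.214286) = −0.75 · ln(0.714285) = −0.75 · (-0.336473) = 0.2524.

0.2524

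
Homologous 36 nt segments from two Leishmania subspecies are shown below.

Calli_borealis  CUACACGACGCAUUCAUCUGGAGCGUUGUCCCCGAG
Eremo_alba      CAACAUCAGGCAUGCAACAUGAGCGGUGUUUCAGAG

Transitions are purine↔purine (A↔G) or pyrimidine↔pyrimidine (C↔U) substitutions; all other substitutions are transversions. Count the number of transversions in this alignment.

9

Mismatches occur at site 2 (U→A, transversion), site 6 (C→U, transition), site 7 (G→C, transversion), site 9 (C→G, transversion), site 14 (U→G, transversion), site 17 (U→A, transversion), site 19 (U→A, transversion), site 20 (G→U, transversion), site 26 (U→G, transversion), site 30 (C→U, transition), site 31 (C→U, transition), site 33 (C→A, transversion).
Of the 12 differences, 3 transitions and 9 transversions, so the answer is 9.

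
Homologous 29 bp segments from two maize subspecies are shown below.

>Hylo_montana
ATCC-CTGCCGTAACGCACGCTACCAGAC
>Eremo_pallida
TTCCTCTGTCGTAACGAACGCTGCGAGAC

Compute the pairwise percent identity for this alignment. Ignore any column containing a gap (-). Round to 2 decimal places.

Excluding the 1 gap column leaves 28 comparable sites.
The sequences differ at positions 1 (A/T), 9 (C/T), 17 (C/A), 23 (A/G), 25 (C/G).
23 of the 28 comparable sites match, so the percent identity is 23/28 × 100 = 82.14%.

82.14%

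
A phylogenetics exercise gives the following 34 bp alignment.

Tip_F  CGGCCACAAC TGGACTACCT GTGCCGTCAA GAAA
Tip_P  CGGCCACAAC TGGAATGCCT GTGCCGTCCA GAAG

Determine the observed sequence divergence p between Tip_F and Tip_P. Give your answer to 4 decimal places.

Differing sites — 15:C/A; 17:A/G; 29:A/C; 34:A/G.
There are 4 differences over 34 sites, so p = 4/34 = 0.1176.

0.1176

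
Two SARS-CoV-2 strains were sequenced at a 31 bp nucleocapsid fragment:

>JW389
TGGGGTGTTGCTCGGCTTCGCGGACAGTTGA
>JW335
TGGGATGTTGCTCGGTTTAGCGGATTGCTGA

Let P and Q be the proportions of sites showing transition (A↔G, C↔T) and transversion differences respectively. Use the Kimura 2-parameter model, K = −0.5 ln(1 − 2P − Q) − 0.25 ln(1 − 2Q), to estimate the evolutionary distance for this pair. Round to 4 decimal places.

The sequences differ at positions 5 (G/A, transition), 16 (C/T, transition), 19 (C/A, transversion), 25 (C/T, transition), 26 (A/T, transversion), 28 (T/C, transition).
Of the 6 differences, 4 transitions and 2 transversions over 31 sites: P = 4/31 = 0.129032, Q = 2/31 = 0.064516.
d = −0.5·ln(0.677420) − 0.25·ln(0.870968) = −0.5·(-0.389464) − 0.25·(-0.138150) = 0.2293.

0.2293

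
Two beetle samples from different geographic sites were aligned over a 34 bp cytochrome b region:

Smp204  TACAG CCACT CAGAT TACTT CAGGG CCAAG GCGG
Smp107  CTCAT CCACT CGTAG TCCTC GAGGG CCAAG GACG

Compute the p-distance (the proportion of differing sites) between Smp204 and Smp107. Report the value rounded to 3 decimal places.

0.324

The sequences differ at positions 1 (T/C), 2 (A/T), 5 (G/T), 12 (A/G), 13 (G/T), 15 (T/G), 17 (A/C), 20 (T/C), 21 (C/G), 32 (C/A), 33 (G/C).
There are 11 differences over 34 sites, so p = 11/34 = 0.324.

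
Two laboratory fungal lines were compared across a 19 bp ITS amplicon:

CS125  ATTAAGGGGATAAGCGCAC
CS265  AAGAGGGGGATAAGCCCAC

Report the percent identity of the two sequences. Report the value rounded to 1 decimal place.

78.9%

Mismatches occur at site 2 (T→A), site 3 (T→G), site 5 (A→G), site 16 (G→C).
15 of the 19 sites match, so the percent identity is 15/19 × 100 = 78.9%.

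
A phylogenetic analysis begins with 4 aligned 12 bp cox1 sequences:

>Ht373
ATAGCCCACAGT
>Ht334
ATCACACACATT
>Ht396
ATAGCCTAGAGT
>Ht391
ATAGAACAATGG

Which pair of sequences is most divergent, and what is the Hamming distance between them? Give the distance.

Pairwise Hamming distances:
  Ht373 vs Ht334: 4
  Ht373 vs Ht396: 2
  Ht373 vs Ht391: 5
  Ht334 vs Ht396: 6
  Ht334 vs Ht391: 7
  Ht396 vs Ht391: 6
The largest is 7, between Ht334 and Ht391.

7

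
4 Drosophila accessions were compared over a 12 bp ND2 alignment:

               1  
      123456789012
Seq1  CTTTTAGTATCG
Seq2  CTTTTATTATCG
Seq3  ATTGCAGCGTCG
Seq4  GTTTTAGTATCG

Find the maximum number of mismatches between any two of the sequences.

6

Pairwise Hamming distances:
  Seq1 vs Seq2: 1
  Seq1 vs Seq3: 5
  Seq1 vs Seq4: 1
  Seq2 vs Seq3: 6
  Seq2 vs Seq4: 2
  Seq3 vs Seq4: 5
The largest is 6, between Seq2 and Seq3.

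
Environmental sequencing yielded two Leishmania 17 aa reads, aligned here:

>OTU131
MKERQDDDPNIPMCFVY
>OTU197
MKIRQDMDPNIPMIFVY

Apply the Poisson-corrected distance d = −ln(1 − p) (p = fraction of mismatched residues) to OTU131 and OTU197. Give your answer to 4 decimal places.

0.1942

Mismatches occur at site 3 (E/I), site 7 (D/M), site 14 (C/I).
p = 3/17 = 0.176471.
d = −ln(1 − 0.176471) = −ln(0.823529) = 0.1942.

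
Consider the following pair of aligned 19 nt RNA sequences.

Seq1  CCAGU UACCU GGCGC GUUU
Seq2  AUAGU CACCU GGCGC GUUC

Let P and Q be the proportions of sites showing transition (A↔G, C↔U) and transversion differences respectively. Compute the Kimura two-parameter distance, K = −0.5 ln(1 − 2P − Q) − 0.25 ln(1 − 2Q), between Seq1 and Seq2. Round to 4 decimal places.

Mismatches occur at site 1 (C/A, transversion), site 2 (C/U, transition), site 6 (U/C, transition), site 19 (U/C, transition).
Of the 4 differences, 3 transitions and 1 transversion over 19 sites: P = 3/19 = 0.157895, Q = 1/19 = 0.052632.
d = −0.5·ln(0.631578) − 0.25·ln(0.894736) = −0.5·(-0.459534) − 0.25·(-0.111227) = 0.2576.

0.2576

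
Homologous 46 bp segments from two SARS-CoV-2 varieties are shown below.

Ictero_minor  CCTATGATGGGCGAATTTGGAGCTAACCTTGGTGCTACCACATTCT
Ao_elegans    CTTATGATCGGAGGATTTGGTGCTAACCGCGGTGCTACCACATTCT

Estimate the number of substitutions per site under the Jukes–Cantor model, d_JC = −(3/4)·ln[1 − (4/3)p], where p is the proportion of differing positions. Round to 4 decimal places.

0.1701

Mismatches occur at site 2 (C↔T), site 9 (G↔C), site 12 (C↔A), site 14 (A↔G), site 21 (A↔T), site 29 (T↔G), site 30 (T↔C).
p = 7/46 = 0.152174.
d = −0.75 · ln(1 − (4/3)·0.152174) = −0.75 · ln(0.797101) = −0.75 · (-0.226774) = 0.1701.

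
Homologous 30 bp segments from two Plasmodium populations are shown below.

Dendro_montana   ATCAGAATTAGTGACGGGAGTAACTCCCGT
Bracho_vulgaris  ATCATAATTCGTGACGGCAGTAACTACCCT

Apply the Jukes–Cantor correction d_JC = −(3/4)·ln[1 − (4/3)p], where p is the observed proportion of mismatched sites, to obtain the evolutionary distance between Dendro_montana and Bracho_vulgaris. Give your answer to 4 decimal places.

The sequences differ at positions 5 (G/T), 10 (A/C), 18 (G/C), 26 (C/A), 29 (G/C).
p = 5/30 = 0.166667.
d = −0.75 · ln(1 − (4/3)·0.166667) = −0.75 · ln(0.777777) = −0.75 · (-0.251315) = 0.1885.

0.1885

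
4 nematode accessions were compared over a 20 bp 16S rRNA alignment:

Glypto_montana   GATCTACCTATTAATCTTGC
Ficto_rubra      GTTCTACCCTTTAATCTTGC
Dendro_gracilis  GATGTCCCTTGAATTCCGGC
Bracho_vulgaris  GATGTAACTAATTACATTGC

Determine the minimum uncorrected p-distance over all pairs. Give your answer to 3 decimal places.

0.150

Pairwise Hamming distances:
  Glypto_montana vs Ficto_rubra: 3
  Glypto_montana vs Dendro_gracilis: 8
  Glypto_montana vs Bracho_vulgaris: 6
  Ficto_rubra vs Dendro_gracilis: 9
  Ficto_rubra vs Bracho_vulgaris: 9
  Dendro_gracilis vs Bracho_vulgaris: 11
The smallest is 3 mismatches, between Glypto_montana and Ficto_rubra; p = 3/20 = 0.150.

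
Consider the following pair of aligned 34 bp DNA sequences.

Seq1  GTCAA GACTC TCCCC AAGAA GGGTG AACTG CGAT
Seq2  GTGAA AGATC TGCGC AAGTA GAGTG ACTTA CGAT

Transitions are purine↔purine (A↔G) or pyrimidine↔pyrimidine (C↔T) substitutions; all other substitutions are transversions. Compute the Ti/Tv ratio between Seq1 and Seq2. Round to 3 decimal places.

Mismatches occur at site 3 (C/G, transversion), site 6 (G/A, transition), site 7 (A/G, transition), site 8 (C/A, transversion), site 12 (C/G, transversion), site 14 (C/G, transversion), site 19 (A/T, transversion), site 22 (G/A, transition), site 27 (A/C, transversion), site 28 (C/T, transition), site 30 (G/A, transition).
Of the 11 differences, 5 transitions and 6 transversions, so Ti/Tv = 5/6 = 0.833.

0.833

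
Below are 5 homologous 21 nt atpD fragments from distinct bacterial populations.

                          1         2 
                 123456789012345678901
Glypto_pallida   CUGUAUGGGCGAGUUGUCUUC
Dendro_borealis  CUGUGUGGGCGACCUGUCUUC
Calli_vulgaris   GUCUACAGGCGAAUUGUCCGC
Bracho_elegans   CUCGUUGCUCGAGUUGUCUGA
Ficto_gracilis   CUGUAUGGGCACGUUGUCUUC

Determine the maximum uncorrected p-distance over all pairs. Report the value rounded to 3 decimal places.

Pairwise Hamming distances:
  Glypto_pallida vs Dendro_borealis: 3
  Glypto_pallida vs Calli_vulgaris: 7
  Glypto_pallida vs Bracho_elegans: 7
  Glypto_pallida vs Ficto_gracilis: 2
  Dendro_borealis vs Calli_vulgaris: 9
  Dendro_borealis vs Bracho_elegans: 9
  Dendro_borealis vs Ficto_gracilis: 5
  Calli_vulgaris vs Bracho_elegans: 10
  Calli_vulgaris vs Ficto_gracilis: 9
  Bracho_elegans vs Ficto_gracilis: 9
The largest is 10 mismatches, between Calli_vulgaris and Bracho_elegans; p = 10/21 = 0.476.

0.476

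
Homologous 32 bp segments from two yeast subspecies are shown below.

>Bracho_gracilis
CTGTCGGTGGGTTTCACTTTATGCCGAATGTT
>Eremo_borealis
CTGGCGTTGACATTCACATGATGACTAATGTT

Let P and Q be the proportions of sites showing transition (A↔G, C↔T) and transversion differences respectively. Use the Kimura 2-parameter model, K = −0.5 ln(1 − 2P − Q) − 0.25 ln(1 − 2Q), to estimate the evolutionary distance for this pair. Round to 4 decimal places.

Mismatches occur at site 4 (T↔G, transversion), site 7 (G↔T, transversion), site 10 (G↔A, transition), site 11 (G↔C, transversion), site 12 (T↔A, transversion), site 18 (T↔A, transversion), site 20 (T↔G, transversion), site 24 (C↔A, transversion), site 26 (G↔T, transversion).
Of the 9 differences, 1 transition and 8 transversions over 32 sites: P = 1/32 = 0.031250, Q = 8/32 = 0.250000.
d = −0.5·ln(0.687500) − 0.25·ln(0.500000) = −0.5·(-0.374693) − 0.25·(-0.693147) = 0.3606.

0.3606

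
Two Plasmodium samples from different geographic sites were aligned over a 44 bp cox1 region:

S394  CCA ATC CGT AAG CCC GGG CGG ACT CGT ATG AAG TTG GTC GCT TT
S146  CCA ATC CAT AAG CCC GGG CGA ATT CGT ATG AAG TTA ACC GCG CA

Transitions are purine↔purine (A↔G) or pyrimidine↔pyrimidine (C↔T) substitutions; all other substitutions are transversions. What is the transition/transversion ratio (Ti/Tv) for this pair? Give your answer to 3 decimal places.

The sequences differ at positions 8 (G/A, transition), 21 (G/A, transition), 23 (C/T, transition), 36 (G/A, transition), 37 (G/A, transition), 38 (T/C, transition), 42 (T/G, transversion), 43 (T/C, transition), 44 (T/A, transversion).
Of the 9 differences, 7 transitions and 2 transversions, so Ti/Tv = 7/2 = 3.500.

3.500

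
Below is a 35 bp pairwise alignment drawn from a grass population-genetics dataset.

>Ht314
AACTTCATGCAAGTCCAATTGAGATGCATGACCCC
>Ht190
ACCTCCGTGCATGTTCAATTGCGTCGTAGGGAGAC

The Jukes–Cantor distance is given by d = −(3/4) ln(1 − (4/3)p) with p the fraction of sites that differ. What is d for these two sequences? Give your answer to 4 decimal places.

0.5716

Mismatches occur at site 2 (A→C), site 5 (T→C), site 7 (A→G), site 12 (A→T), site 15 (C→T), site 22 (A→C), site 24 (A→T), site 25 (T→C), site 27 (C→T), site 29 (T→G), site 31 (A→G), site 32 (C→A), site 33 (C→G), site 34 (C→A).
p = 14/35 = 0.400000.
d = −0.75 · ln(1 − (4/3)·0.400000) = −0.75 · ln(0.466667) = −0.75 · (-0.762139) = 0.5716.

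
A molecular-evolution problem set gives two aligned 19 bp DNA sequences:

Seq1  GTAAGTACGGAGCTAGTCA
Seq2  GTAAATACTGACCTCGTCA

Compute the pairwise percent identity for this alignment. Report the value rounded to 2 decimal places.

The sequences differ at positions 5 (G/A), 9 (G/T), 12 (G/C), 15 (A/C).
15 of the 19 sites match, so the percent identity is 15/19 × 100 = 78.95%.

78.95%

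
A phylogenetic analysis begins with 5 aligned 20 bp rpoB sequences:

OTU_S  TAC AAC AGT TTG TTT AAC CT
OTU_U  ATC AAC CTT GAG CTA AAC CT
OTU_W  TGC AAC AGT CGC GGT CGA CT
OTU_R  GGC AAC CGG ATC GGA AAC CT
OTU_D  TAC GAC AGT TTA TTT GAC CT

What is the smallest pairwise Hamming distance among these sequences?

Pairwise Hamming distances:
  OTU_S vs OTU_U: 8
  OTU_S vs OTU_W: 9
  OTU_S vs OTU_R: 9
  OTU_S vs OTU_D: 3
  OTU_U vs OTU_W: 13
  OTU_U vs OTU_R: 9
  OTU_U vs OTU_D: 11
  OTU_W vs OTU_R: 9
  OTU_W vs OTU_D: 10
  OTU_R vs OTU_D: 11
The smallest is 3, between OTU_S and OTU_D.

3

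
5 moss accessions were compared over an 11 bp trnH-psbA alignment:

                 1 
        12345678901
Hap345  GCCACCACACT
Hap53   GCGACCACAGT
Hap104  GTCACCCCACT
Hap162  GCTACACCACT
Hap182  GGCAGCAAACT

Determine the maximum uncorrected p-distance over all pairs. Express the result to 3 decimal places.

0.545

Pairwise Hamming distances:
  Hap345 vs Hap53: 2
  Hap345 vs Hap104: 2
  Hap345 vs Hap162: 3
  Hap345 vs Hap182: 3
  Hap53 vs Hap104: 4
  Hap53 vs Hap162: 4
  Hap53 vs Hap182: 5
  Hap104 vs Hap162: 3
  Hap104 vs Hap182: 4
  Hap162 vs Hap182: 6
The largest is 6 mismatches, between Hap162 and Hap182; p = 6/11 = 0.545.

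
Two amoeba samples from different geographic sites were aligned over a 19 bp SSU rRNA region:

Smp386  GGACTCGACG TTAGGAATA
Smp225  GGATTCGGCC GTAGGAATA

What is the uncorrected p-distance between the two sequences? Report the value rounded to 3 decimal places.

Differing sites — 4:C/T; 8:A/G; 10:G/C; 11:T/G.
There are 4 differences over 19 sites, so p = 4/19 = 0.211.

0.211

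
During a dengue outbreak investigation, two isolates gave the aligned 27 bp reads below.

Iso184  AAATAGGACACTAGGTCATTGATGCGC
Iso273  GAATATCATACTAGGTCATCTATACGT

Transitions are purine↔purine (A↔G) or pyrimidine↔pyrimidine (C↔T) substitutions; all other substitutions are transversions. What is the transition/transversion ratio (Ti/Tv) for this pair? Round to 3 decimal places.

1.667

The sequences differ at positions 1 (A/G, transition), 6 (G/T, transversion), 7 (G/C, transversion), 9 (C/T, transition), 20 (T/C, transition), 21 (G/T, transversion), 24 (G/A, transition), 27 (C/T, transition).
Of the 8 differences, 5 transitions and 3 transversions, so Ti/Tv = 5/3 = 1.667.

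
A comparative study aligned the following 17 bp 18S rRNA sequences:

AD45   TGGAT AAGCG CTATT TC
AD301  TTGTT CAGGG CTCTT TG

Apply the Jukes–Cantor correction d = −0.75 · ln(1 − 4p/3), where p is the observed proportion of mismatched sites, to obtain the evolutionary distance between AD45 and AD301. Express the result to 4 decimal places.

Mismatches occur at site 2 (G/T), site 4 (A/T), site 6 (A/C), site 9 (C/G), site 13 (A/C), site 17 (C/G).
p = 6/17 = 0.352941.
d = −0.75 · ln(1 − (4/3)·0.352941) = −0.75 · ln(0.529412) = −0.75 · (-0.635988) = 0.4770.

0.4770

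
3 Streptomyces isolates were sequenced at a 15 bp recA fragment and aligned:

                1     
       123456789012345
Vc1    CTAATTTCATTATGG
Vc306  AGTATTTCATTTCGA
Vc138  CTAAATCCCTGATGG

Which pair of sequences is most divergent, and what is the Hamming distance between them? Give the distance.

Pairwise Hamming distances:
  Vc1 vs Vc306: 6
  Vc1 vs Vc138: 4
  Vc306 vs Vc138: 10
The largest is 10, between Vc306 and Vc138.

10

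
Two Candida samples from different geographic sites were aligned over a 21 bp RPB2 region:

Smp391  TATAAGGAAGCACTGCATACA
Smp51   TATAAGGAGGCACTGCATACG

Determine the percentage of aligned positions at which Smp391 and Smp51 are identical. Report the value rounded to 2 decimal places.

90.48%

Differing sites — 9:A/G; 21:A/G.
19 of the 21 sites match, so the percent identity is 19/21 × 100 = 90.48%.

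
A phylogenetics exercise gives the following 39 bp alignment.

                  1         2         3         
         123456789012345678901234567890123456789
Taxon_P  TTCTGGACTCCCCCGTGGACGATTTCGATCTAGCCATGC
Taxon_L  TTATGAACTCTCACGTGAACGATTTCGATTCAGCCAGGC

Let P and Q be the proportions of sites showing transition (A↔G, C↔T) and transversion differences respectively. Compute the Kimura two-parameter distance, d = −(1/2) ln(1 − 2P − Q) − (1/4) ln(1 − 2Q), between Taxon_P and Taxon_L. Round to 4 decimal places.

Differing sites — 3:C/A (Tv); 6:G/A (Ti); 11:C/T (Ti); 13:C/A (Tv); 18:G/A (Ti); 30:C/T (Ti); 31:T/C (Ti); 37:T/G (Tv).
Of the 8 differences, 5 transitions and 3 transversions over 39 sites: P = 5/39 = 0.128205, Q = 3/39 = 0.076923.
d = −0.5·ln(0.666667) − 0.25·ln(0.846154) = −0.5·(-0.405465) − 0.25·(-0.167054) = 0.2445.

0.2445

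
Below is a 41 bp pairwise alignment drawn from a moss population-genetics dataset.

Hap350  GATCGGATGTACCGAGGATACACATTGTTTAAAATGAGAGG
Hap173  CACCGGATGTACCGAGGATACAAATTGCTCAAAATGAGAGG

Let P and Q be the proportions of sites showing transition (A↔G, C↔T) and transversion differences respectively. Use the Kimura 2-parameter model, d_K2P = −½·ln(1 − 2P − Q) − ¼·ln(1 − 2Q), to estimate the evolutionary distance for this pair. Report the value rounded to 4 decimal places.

Differing sites — 1:G/C (Tv); 3:T/C (Ti); 23:C/A (Tv); 28:T/C (Ti); 30:T/C (Ti).
Of the 5 differences, 3 transitions and 2 transversions over 41 sites: P = 3/41 = 0.073171, Q = 2/41 = 0.048780.
d = −0.5·ln(0.804878) − 0.25·ln(0.902440) = −0.5·(-0.217065) − 0.25·(-0.102653) = 0.1342.

0.1342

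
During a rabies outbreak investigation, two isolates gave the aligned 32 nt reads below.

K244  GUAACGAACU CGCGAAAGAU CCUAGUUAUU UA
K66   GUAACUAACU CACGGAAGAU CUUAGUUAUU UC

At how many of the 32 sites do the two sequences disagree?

Mismatches occur at site 6 (G→U), site 12 (G→A), site 15 (A→G), site 22 (C→U), site 32 (A→C).
That gives 5 mismatches out of 32 aligned sites, so the Hamming distance is 5.

5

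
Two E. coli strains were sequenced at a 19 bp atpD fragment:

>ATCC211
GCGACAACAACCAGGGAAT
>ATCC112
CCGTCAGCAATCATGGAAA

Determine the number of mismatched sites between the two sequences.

6

Differing sites — 1:G/C; 4:A/T; 7:A/G; 11:C/T; 14:G/T; 19:T/A.
That gives 6 mismatches out of 19 aligned sites, so the Hamming distance is 6.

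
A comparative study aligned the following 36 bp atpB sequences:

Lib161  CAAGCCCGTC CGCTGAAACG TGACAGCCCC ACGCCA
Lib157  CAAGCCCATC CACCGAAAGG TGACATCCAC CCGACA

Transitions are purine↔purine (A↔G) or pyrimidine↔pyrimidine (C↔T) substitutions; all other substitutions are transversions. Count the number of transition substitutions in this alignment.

3

Differing sites — 8:G/A (Ti); 12:G/A (Ti); 14:T/C (Ti); 19:C/G (Tv); 26:G/T (Tv); 29:C/A (Tv); 31:A/C (Tv); 34:C/A (Tv).
Of the 8 differences, 3 transitions and 5 transversions, so the answer is 3.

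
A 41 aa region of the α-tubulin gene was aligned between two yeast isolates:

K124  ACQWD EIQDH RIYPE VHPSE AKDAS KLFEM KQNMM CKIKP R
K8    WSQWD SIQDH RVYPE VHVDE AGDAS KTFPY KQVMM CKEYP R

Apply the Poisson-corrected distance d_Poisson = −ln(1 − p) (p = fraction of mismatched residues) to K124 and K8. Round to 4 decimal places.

Mismatches occur at site 1 (A↔W), site 2 (C↔S), site 6 (E↔S), site 12 (I↔V), site 18 (P↔V), site 19 (S↔D), site 22 (K↔G), site 27 (L↔T), site 29 (E↔P), site 30 (M↔Y), site 33 (N↔V), site 38 (I↔E), site 39 (K↔Y).
p = 13/41 = 0.317073.
d = −ln(1 − 0.317073) = −ln(0.682927) = 0.3814.

0.3814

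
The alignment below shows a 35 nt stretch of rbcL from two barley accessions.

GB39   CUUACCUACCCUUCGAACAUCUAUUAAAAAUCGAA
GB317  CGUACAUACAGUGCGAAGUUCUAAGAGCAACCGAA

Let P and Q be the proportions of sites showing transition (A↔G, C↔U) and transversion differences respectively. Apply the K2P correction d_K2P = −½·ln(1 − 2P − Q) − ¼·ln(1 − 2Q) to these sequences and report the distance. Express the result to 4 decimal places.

The sequences differ at positions 2 (U/G, transversion), 6 (C/A, transversion), 10 (C/A, transversion), 11 (C/G, transversion), 13 (U/G, transversion), 18 (C/G, transversion), 19 (A/U, transversion), 24 (U/A, transversion), 25 (U/G, transversion), 27 (A/G, transition), 28 (A/C, transversion), 31 (U/C, transition).
Of the 12 differences, 2 transitions and 10 transversions over 35 sites: P = 2/35 = 0.057143, Q = 10/35 = 0.285714.
d = −0.5·ln(0.600000) − 0.25·ln(0.428572) = −0.5·(-0.510826) − 0.25·(-0.847297) = 0.4672.

0.4672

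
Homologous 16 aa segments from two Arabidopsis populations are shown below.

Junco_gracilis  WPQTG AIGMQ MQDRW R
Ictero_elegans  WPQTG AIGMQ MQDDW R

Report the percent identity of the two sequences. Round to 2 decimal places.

93.75%

A single mismatch occurs at site 14 (R↔D).
15 of the 16 sites match, so the percent identity is 15/16 × 100 = 93.75%.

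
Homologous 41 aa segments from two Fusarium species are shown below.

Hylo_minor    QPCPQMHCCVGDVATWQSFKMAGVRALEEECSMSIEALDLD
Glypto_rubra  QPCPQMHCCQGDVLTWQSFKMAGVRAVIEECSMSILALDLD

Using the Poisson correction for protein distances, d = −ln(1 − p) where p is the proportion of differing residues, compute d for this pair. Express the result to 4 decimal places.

0.1301

The sequences differ at positions 10 (V/Q), 14 (A/L), 27 (L/V), 28 (E/I), 36 (E/L).
p = 5/41 = 0.121951.
d = −ln(1 − 0.121951) = −ln(0.878049) = 0.1301.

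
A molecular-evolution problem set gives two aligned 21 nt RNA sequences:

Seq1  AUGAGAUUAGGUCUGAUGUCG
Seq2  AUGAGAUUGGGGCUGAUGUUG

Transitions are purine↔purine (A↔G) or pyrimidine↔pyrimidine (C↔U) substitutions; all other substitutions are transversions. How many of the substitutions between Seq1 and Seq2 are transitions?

2

The sequences differ at positions 9 (A/G, transition), 12 (U/G, transversion), 20 (C/U, transition).
Of the 3 differences, 2 transitions and 1 transversion, so the answer is 2.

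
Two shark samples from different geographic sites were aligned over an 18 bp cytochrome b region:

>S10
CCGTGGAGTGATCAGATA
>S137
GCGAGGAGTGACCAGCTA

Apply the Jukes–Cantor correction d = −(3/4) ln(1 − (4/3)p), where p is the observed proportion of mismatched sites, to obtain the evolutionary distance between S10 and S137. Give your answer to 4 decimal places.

0.2635

Mismatches occur at site 1 (C/G), site 4 (T/A), site 12 (T/C), site 16 (A/C).
p = 4/18 = 0.222222.
d = −0.75 · ln(1 − (4/3)·0.222222) = −0.75 · ln(0.703704) = −0.75 · (-0.351397) = 0.2635.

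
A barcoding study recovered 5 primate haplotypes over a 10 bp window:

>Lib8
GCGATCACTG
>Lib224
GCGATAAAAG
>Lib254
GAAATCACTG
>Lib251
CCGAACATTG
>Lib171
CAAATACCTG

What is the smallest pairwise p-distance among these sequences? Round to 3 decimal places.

Pairwise Hamming distances:
  Lib8 vs Lib224: 3
  Lib8 vs Lib254: 2
  Lib8 vs Lib251: 3
  Lib8 vs Lib171: 5
  Lib224 vs Lib254: 5
  Lib224 vs Lib251: 5
  Lib224 vs Lib171: 6
  Lib254 vs Lib251: 5
  Lib254 vs Lib171: 3
  Lib251 vs Lib171: 6
The smallest is 2 mismatches, between Lib8 and Lib254; p = 2/10 = 0.200.

0.200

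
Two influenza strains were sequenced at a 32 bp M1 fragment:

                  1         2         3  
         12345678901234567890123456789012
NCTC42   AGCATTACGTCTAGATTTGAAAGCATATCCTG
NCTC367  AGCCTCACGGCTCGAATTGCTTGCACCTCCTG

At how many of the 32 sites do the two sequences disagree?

10

The sequences differ at positions 4 (A/C), 6 (T/C), 10 (T/G), 13 (A/C), 16 (T/A), 20 (A/C), 21 (A/T), 22 (A/T), 26 (T/C), 27 (A/C).
That gives 10 mismatches out of 32 aligned sites, so the Hamming distance is 10.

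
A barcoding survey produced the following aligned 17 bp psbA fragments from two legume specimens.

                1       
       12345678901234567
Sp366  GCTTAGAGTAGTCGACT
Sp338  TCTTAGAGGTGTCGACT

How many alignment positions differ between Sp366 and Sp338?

Mismatches occur at site 1 (G→T), site 9 (T→G), site 10 (A→T).
That gives 3 mismatches out of 17 aligned sites, so the Hamming distance is 3.

3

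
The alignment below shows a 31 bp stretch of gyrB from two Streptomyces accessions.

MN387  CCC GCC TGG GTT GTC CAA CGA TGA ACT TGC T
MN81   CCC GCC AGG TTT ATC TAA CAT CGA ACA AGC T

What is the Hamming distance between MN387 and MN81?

The sequences differ at positions 7 (T/A), 10 (G/T), 13 (G/A), 16 (C/T), 20 (G/A), 21 (A/T), 22 (T/C), 27 (T/A), 28 (T/A).
That gives 9 mismatches out of 31 aligned sites, so the Hamming distance is 9.

9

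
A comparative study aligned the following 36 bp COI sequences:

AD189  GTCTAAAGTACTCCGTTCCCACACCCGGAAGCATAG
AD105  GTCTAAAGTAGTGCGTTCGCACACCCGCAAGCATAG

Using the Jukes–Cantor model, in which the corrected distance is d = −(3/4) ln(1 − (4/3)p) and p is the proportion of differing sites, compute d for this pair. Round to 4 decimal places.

Differing sites — 11:C/G; 13:C/G; 19:C/G; 28:G/C.
p = 4/36 = 0.111111.
d = −0.75 · ln(1 − (4/3)·0.111111) = −0.75 · ln(0.851852) = −0.75 · (-0.160342) = 0.1203.

0.1203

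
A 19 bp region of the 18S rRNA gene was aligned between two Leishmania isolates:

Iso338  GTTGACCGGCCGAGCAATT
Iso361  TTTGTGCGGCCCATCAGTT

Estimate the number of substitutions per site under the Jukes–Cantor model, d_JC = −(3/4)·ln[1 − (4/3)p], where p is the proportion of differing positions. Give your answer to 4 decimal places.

0.4099

Differing sites — 1:G/T; 5:A/T; 6:C/G; 12:G/C; 14:G/T; 17:A/G.
p = 6/19 = 0.315789.
d = −0.75 · ln(1 − (4/3)·0.315789) = −0.75 · ln(0.578948) = −0.75 · (-0.546543) = 0.4099.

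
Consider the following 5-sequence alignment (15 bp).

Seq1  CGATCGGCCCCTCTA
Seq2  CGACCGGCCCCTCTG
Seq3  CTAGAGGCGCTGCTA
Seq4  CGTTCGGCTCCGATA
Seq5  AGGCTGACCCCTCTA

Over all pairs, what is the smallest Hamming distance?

Pairwise Hamming distances:
  Seq1 vs Seq2: 2
  Seq1 vs Seq3: 6
  Seq1 vs Seq4: 4
  Seq1 vs Seq5: 5
  Seq2 vs Seq3: 7
  Seq2 vs Seq4: 6
  Seq2 vs Seq5: 5
  Seq3 vs Seq4: 7
  Seq3 vs Seq5: 9
  Seq4 vs Seq5: 8
The smallest is 2, between Seq1 and Seq2.

2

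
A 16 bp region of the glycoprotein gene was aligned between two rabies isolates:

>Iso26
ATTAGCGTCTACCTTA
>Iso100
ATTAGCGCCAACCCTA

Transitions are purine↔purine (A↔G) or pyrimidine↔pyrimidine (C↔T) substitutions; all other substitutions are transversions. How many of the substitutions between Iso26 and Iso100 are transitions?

2

The sequences differ at positions 8 (T/C, transition), 10 (T/A, transversion), 14 (T/C, transition).
Of the 3 differences, 2 transitions and 1 transversion, so the answer is 2.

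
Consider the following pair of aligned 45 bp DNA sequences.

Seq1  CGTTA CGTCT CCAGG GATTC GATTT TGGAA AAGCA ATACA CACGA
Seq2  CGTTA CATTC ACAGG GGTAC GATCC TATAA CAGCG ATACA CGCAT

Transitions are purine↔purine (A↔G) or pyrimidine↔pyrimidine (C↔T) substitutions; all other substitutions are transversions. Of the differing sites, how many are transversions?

5

The sequences differ at positions 7 (G/A, transition), 9 (C/T, transition), 10 (T/C, transition), 11 (C/A, transversion), 17 (A/G, transition), 19 (T/A, transversion), 24 (T/C, transition), 25 (T/C, transition), 27 (G/A, transition), 28 (G/T, transversion), 31 (A/C, transversion), 35 (A/G, transition), 42 (A/G, transition), 44 (G/A, transition), 45 (A/T, transversion).
Of the 15 differences, 10 transitions and 5 transversions, so the answer is 5.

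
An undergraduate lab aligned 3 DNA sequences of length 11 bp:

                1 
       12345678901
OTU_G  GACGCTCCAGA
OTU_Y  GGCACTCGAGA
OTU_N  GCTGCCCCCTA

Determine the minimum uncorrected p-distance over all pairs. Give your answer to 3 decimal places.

0.273

Pairwise Hamming distances:
  OTU_G vs OTU_Y: 3
  OTU_G vs OTU_N: 5
  OTU_Y vs OTU_N: 7
The smallest is 3 mismatches, between OTU_G and OTU_Y; p = 3/11 = 0.273.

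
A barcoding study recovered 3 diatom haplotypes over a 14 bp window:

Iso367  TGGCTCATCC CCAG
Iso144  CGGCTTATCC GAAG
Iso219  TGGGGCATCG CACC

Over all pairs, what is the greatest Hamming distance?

Pairwise Hamming distances:
  Iso367 vs Iso144: 4
  Iso367 vs Iso219: 6
  Iso144 vs Iso219: 8
The largest is 8, between Iso144 and Iso219.

8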